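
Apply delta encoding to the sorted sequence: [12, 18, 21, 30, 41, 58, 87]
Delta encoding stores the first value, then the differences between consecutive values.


First value: 12
Deltas:
  18 - 12 = 6
  21 - 18 = 3
  30 - 21 = 9
  41 - 30 = 11
  58 - 41 = 17
  87 - 58 = 29


Delta encoded: [12, 6, 3, 9, 11, 17, 29]


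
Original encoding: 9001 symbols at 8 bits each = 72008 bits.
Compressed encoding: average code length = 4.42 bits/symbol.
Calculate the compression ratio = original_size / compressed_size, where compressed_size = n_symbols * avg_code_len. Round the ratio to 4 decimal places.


original_size = n_symbols * orig_bits = 9001 * 8 = 72008 bits
compressed_size = n_symbols * avg_code_len = 9001 * 4.42 = 39784.42 bits
ratio = original_size / compressed_size = 72008 / 39784.42 = 1.81

Compression ratio = 1.81


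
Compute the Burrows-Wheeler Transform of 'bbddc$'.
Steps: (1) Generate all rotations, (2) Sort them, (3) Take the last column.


Rotations (sorted):
  0: $bbddc -> last char: c
  1: bbddc$ -> last char: $
  2: bddc$b -> last char: b
  3: c$bbdd -> last char: d
  4: dc$bbd -> last char: d
  5: ddc$bb -> last char: b


BWT = c$bddb


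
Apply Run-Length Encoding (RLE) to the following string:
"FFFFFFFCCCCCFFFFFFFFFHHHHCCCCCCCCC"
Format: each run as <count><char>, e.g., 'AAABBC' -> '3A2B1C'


Scanning runs left to right:
  i=0: run of 'F' x 7 -> '7F'
  i=7: run of 'C' x 5 -> '5C'
  i=12: run of 'F' x 9 -> '9F'
  i=21: run of 'H' x 4 -> '4H'
  i=25: run of 'C' x 9 -> '9C'

RLE = 7F5C9F4H9C


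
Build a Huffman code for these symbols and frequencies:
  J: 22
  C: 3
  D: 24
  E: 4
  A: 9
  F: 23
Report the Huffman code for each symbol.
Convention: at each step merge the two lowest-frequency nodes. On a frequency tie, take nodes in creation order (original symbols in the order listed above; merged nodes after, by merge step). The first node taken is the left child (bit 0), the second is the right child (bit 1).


Huffman tree construction:
Step 1: Merge C(3) + E(4) = 7
Step 2: Merge (C+E)(7) + A(9) = 16
Step 3: Merge ((C+E)+A)(16) + J(22) = 38
Step 4: Merge F(23) + D(24) = 47
Step 5: Merge (((C+E)+A)+J)(38) + (F+D)(47) = 85
Read each symbol's code off the tree from the root (left child = 0, right child = 1).

Codes:
  J: 01 (length 2)
  C: 0000 (length 4)
  D: 11 (length 2)
  E: 0001 (length 4)
  A: 001 (length 3)
  F: 10 (length 2)
Average code length: 193/85 = 2.2706 bits/symbol


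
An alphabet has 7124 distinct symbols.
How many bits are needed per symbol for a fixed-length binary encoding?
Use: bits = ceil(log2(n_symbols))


log2(7124) = 12.7985
Bracket: 2^12 = 4096 < 7124 <= 2^13 = 8192
So ceil(log2(7124)) = 13

bits = ceil(log2(7124)) = ceil(12.7985) = 13 bits


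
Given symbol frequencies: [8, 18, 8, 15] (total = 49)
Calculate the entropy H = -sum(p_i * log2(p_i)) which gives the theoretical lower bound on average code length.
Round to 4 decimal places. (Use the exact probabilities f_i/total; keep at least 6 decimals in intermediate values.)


Per-symbol terms -p_i * log2(p_i) with p_i = f_i/49:
  p = 8/49 = 0.163265: log2(p) = -2.614710, -p*log2(p) = 0.426891
  p = 18/49 = 0.367347: log2(p) = -1.444785, -p*log2(p) = 0.530737
  p = 8/49 = 0.163265: log2(p) = -2.614710, -p*log2(p) = 0.426891
  p = 15/49 = 0.306122: log2(p) = -1.707819, -p*log2(p) = 0.522802
H = 0.426891 + 0.530737 + 0.426891 + 0.522802 = 1.907321

H = 1.9073 bits/symbol


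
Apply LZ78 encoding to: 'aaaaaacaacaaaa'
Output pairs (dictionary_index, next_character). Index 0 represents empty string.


LZ78 encoding steps:
Dictionary: {0: ''}
Step 1: w='' (idx 0), next='a' -> output (0, 'a'), add 'a' as idx 1
Step 2: w='a' (idx 1), next='a' -> output (1, 'a'), add 'aa' as idx 2
Step 3: w='aa' (idx 2), next='a' -> output (2, 'a'), add 'aaa' as idx 3
Step 4: w='' (idx 0), next='c' -> output (0, 'c'), add 'c' as idx 4
Step 5: w='aa' (idx 2), next='c' -> output (2, 'c'), add 'aac' as idx 5
Step 6: w='aaa' (idx 3), next='a' -> output (3, 'a'), add 'aaaa' as idx 6


Encoded: [(0, 'a'), (1, 'a'), (2, 'a'), (0, 'c'), (2, 'c'), (3, 'a')]


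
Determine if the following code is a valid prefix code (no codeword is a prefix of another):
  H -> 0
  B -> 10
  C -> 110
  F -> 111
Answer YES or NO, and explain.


Checking each pair (does one codeword prefix another?):
  H='0' vs B='10': no prefix
  H='0' vs C='110': no prefix
  H='0' vs F='111': no prefix
  B='10' vs H='0': no prefix
  B='10' vs C='110': no prefix
  B='10' vs F='111': no prefix
  C='110' vs H='0': no prefix
  C='110' vs B='10': no prefix
  C='110' vs F='111': no prefix
  F='111' vs H='0': no prefix
  F='111' vs B='10': no prefix
  F='111' vs C='110': no prefix
No violation found over all pairs.

YES -- this is a valid prefix code. No codeword is a prefix of any other codeword.


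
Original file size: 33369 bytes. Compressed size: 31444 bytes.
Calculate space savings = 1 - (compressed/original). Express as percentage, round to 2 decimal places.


ratio = compressed/original = 31444/33369 = 0.942312
savings = 1 - ratio = 1 - 0.942312 = 0.057688
as a percentage: 0.057688 * 100 = 5.77%

Space savings = 1 - 31444/33369 = 5.77%


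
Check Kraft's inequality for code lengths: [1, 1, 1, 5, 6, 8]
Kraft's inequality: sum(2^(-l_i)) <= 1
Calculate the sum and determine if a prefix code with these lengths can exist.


Sum = 2^(-1) + 2^(-1) + 2^(-1) + 2^(-5) + 2^(-6) + 2^(-8)
    = 0.5 + 0.5 + 0.5 + 0.03125 + 0.015625 + 0.00390625
    = 397/256 = 1.55078125
Since 1.55078125 > 1, Kraft's inequality is NOT satisfied.
A prefix code with these lengths CANNOT exist.

Kraft sum = 1.55078125. Not satisfied.


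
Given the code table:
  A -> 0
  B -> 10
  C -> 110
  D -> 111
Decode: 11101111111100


Decoding:
111 -> D
0 -> A
111 -> D
111 -> D
110 -> C
0 -> A


Result: DADDCA


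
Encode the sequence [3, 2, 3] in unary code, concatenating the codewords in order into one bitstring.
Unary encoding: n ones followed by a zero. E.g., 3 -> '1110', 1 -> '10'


Encode each number as n ones followed by a terminating 0:
  3 -> 1110 (4 bits)
  2 -> 110 (3 bits)
  3 -> 1110 (4 bits)
Total length = 4 + 3 + 4 = 11 bits.

Unary([3, 2, 3]) = 11101101110 (11 bits)


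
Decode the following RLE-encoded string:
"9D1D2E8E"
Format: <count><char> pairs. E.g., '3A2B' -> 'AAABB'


Expanding each <count><char> pair:
  9D -> 'DDDDDDDDD'
  1D -> 'D'
  2E -> 'EE'
  8E -> 'EEEEEEEE'

Decoded = DDDDDDDDDDEEEEEEEEEE


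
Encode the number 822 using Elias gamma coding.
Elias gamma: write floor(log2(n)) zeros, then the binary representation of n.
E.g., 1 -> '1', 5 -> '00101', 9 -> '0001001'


num_bits = floor(log2(822)) + 1 = 10
leading_zeros = num_bits - 1 = 9
binary(822) = 1100110110

Elias gamma(822) = '000000000' + '1100110110' = 0000000001100110110 (19 bits)


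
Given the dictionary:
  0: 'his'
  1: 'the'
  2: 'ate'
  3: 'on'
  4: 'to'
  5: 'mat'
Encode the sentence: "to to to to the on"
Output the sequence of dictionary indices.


Look up each word in the dictionary:
  'to' -> 4
  'to' -> 4
  'to' -> 4
  'to' -> 4
  'the' -> 1
  'on' -> 3

Encoded: [4, 4, 4, 4, 1, 3]


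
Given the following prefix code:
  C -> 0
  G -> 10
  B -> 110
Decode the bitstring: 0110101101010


Decoding step by step:
Bits 0 -> C
Bits 110 -> B
Bits 10 -> G
Bits 110 -> B
Bits 10 -> G
Bits 10 -> G


Decoded message: CBGBGG


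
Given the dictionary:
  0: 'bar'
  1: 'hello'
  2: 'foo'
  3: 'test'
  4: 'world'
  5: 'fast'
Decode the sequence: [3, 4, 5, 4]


Look up each index in the dictionary:
  3 -> 'test'
  4 -> 'world'
  5 -> 'fast'
  4 -> 'world'

Decoded: "test world fast world"


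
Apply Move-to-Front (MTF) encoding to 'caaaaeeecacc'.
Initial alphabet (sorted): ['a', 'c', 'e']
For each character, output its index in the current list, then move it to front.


MTF encoding:
'c': index 1 in ['a', 'c', 'e'] -> ['c', 'a', 'e']
'a': index 1 in ['c', 'a', 'e'] -> ['a', 'c', 'e']
'a': index 0 in ['a', 'c', 'e'] -> ['a', 'c', 'e']
'a': index 0 in ['a', 'c', 'e'] -> ['a', 'c', 'e']
'a': index 0 in ['a', 'c', 'e'] -> ['a', 'c', 'e']
'e': index 2 in ['a', 'c', 'e'] -> ['e', 'a', 'c']
'e': index 0 in ['e', 'a', 'c'] -> ['e', 'a', 'c']
'e': index 0 in ['e', 'a', 'c'] -> ['e', 'a', 'c']
'c': index 2 in ['e', 'a', 'c'] -> ['c', 'e', 'a']
'a': index 2 in ['c', 'e', 'a'] -> ['a', 'c', 'e']
'c': index 1 in ['a', 'c', 'e'] -> ['c', 'a', 'e']
'c': index 0 in ['c', 'a', 'e'] -> ['c', 'a', 'e']


Output: [1, 1, 0, 0, 0, 2, 0, 0, 2, 2, 1, 0]


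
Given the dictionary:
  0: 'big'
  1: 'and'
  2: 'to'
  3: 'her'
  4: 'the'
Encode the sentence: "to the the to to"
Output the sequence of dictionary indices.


Look up each word in the dictionary:
  'to' -> 2
  'the' -> 4
  'the' -> 4
  'to' -> 2
  'to' -> 2

Encoded: [2, 4, 4, 2, 2]


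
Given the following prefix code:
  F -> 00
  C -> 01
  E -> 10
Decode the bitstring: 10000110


Decoding step by step:
Bits 10 -> E
Bits 00 -> F
Bits 01 -> C
Bits 10 -> E


Decoded message: EFCE


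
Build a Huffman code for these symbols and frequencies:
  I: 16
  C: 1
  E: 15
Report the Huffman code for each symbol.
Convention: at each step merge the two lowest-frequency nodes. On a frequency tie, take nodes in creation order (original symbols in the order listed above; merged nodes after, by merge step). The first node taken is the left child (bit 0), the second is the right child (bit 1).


Huffman tree construction:
Step 1: Merge C(1) + E(15) = 16
Step 2: Merge I(16) + (C+E)(16) = 32
Read each symbol's code off the tree from the root (left child = 0, right child = 1).

Codes:
  I: 0 (length 1)
  C: 10 (length 2)
  E: 11 (length 2)
Average code length: 48/32 = 1.5000 bits/symbol


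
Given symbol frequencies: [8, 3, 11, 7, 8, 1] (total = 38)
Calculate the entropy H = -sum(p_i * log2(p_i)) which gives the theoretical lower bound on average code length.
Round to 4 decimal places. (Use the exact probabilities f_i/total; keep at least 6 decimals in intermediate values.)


Per-symbol terms -p_i * log2(p_i) with p_i = f_i/38:
  p = 8/38 = 0.210526: log2(p) = -2.247928, -p*log2(p) = 0.473248
  p = 3/38 = 0.078947: log2(p) = -3.662965, -p*log2(p) = 0.289181
  p = 11/38 = 0.289474: log2(p) = -1.788496, -p*log2(p) = 0.517722
  p = 7/38 = 0.184211: log2(p) = -2.440573, -p*log2(p) = 0.449579
  p = 8/38 = 0.210526: log2(p) = -2.247928, -p*log2(p) = 0.473248
  p = 1/38 = 0.026316: log2(p) = -5.247928, -p*log2(p) = 0.138103
H = 0.473248 + 0.289181 + 0.517722 + 0.449579 + 0.473248 + 0.138103 = 2.341081

H = 2.3411 bits/symbol


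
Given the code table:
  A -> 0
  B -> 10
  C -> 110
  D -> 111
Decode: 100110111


Decoding:
10 -> B
0 -> A
110 -> C
111 -> D


Result: BACD


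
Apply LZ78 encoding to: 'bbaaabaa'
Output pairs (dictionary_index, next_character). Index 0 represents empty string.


LZ78 encoding steps:
Dictionary: {0: ''}
Step 1: w='' (idx 0), next='b' -> output (0, 'b'), add 'b' as idx 1
Step 2: w='b' (idx 1), next='a' -> output (1, 'a'), add 'ba' as idx 2
Step 3: w='' (idx 0), next='a' -> output (0, 'a'), add 'a' as idx 3
Step 4: w='a' (idx 3), next='b' -> output (3, 'b'), add 'ab' as idx 4
Step 5: w='a' (idx 3), next='a' -> output (3, 'a'), add 'aa' as idx 5


Encoded: [(0, 'b'), (1, 'a'), (0, 'a'), (3, 'b'), (3, 'a')]


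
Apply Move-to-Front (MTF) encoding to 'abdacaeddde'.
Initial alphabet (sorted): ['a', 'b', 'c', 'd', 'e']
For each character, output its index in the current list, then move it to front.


MTF encoding:
'a': index 0 in ['a', 'b', 'c', 'd', 'e'] -> ['a', 'b', 'c', 'd', 'e']
'b': index 1 in ['a', 'b', 'c', 'd', 'e'] -> ['b', 'a', 'c', 'd', 'e']
'd': index 3 in ['b', 'a', 'c', 'd', 'e'] -> ['d', 'b', 'a', 'c', 'e']
'a': index 2 in ['d', 'b', 'a', 'c', 'e'] -> ['a', 'd', 'b', 'c', 'e']
'c': index 3 in ['a', 'd', 'b', 'c', 'e'] -> ['c', 'a', 'd', 'b', 'e']
'a': index 1 in ['c', 'a', 'd', 'b', 'e'] -> ['a', 'c', 'd', 'b', 'e']
'e': index 4 in ['a', 'c', 'd', 'b', 'e'] -> ['e', 'a', 'c', 'd', 'b']
'd': index 3 in ['e', 'a', 'c', 'd', 'b'] -> ['d', 'e', 'a', 'c', 'b']
'd': index 0 in ['d', 'e', 'a', 'c', 'b'] -> ['d', 'e', 'a', 'c', 'b']
'd': index 0 in ['d', 'e', 'a', 'c', 'b'] -> ['d', 'e', 'a', 'c', 'b']
'e': index 1 in ['d', 'e', 'a', 'c', 'b'] -> ['e', 'd', 'a', 'c', 'b']


Output: [0, 1, 3, 2, 3, 1, 4, 3, 0, 0, 1]


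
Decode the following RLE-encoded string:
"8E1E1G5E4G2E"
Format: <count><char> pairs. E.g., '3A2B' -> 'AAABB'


Expanding each <count><char> pair:
  8E -> 'EEEEEEEE'
  1E -> 'E'
  1G -> 'G'
  5E -> 'EEEEE'
  4G -> 'GGGG'
  2E -> 'EE'

Decoded = EEEEEEEEEGEEEEEGGGGEE


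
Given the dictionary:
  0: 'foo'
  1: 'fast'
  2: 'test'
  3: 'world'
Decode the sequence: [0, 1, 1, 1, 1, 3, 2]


Look up each index in the dictionary:
  0 -> 'foo'
  1 -> 'fast'
  1 -> 'fast'
  1 -> 'fast'
  1 -> 'fast'
  3 -> 'world'
  2 -> 'test'

Decoded: "foo fast fast fast fast world test"


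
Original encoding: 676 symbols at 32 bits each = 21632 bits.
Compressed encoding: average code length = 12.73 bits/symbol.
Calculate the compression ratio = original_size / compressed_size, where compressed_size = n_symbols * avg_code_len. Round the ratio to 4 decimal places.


original_size = n_symbols * orig_bits = 676 * 32 = 21632 bits
compressed_size = n_symbols * avg_code_len = 676 * 12.73 = 8605.48 bits
ratio = original_size / compressed_size = 21632 / 8605.48 = 2.5137

Compression ratio = 2.5137


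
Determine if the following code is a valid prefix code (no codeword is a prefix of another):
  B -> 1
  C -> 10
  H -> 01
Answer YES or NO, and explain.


Checking each pair (does one codeword prefix another?):
  B='1' vs C='10': prefix -- VIOLATION

NO -- this is NOT a valid prefix code. B (1) is a prefix of C (10).


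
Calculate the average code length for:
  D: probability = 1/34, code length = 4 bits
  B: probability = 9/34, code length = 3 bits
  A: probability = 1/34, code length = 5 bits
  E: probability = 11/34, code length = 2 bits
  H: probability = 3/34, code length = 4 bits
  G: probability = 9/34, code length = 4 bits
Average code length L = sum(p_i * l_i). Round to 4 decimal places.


Weighted contributions p_i * l_i:
  D: (1/34) * 4 = 4/34
  B: (9/34) * 3 = 27/34
  A: (1/34) * 5 = 5/34
  E: (11/34) * 2 = 22/34
  H: (3/34) * 4 = 12/34
  G: (9/34) * 4 = 36/34
Sum = (4 + 27 + 5 + 22 + 12 + 36)/34 = 106/34

L = 106/34 = 3.1176 bits/symbol


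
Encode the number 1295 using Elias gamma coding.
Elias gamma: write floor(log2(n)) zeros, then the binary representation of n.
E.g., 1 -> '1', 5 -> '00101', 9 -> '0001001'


num_bits = floor(log2(1295)) + 1 = 11
leading_zeros = num_bits - 1 = 10
binary(1295) = 10100001111

Elias gamma(1295) = '0000000000' + '10100001111' = 000000000010100001111 (21 bits)


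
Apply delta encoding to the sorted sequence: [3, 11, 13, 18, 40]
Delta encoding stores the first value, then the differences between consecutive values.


First value: 3
Deltas:
  11 - 3 = 8
  13 - 11 = 2
  18 - 13 = 5
  40 - 18 = 22


Delta encoded: [3, 8, 2, 5, 22]


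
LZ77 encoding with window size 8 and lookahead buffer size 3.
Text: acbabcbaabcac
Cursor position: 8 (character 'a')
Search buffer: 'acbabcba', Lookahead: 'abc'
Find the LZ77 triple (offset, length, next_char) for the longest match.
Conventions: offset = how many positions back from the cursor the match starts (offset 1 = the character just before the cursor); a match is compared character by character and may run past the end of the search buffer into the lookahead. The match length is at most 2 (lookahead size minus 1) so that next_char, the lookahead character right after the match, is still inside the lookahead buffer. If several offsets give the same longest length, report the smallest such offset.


Try each offset into the search buffer:
  offset=1 (pos 7, char 'a'): match length 1
  offset=2 (pos 6, char 'b'): match length 0
  offset=3 (pos 5, char 'c'): match length 0
  offset=4 (pos 4, char 'b'): match length 0
  offset=5 (pos 3, char 'a'): match length 2
  offset=6 (pos 2, char 'b'): match length 0
  offset=7 (pos 1, char 'c'): match length 0
  offset=8 (pos 0, char 'a'): match length 1
Longest match has length 2 at offset 5.
next_char = character at position 8 + 2 = 10 -> 'c'

Best match: offset=5, length=2 (matching 'ab' starting at position 3)
LZ77 triple: (5, 2, 'c')


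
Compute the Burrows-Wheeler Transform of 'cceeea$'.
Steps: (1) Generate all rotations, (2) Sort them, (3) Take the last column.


Rotations (sorted):
  0: $cceeea -> last char: a
  1: a$cceee -> last char: e
  2: cceeea$ -> last char: $
  3: ceeea$c -> last char: c
  4: ea$ccee -> last char: e
  5: eea$cce -> last char: e
  6: eeea$cc -> last char: c


BWT = ae$ceec


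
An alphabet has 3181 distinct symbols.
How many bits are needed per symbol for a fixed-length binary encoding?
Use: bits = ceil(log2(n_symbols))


log2(3181) = 11.6353
Bracket: 2^11 = 2048 < 3181 <= 2^12 = 4096
So ceil(log2(3181)) = 12

bits = ceil(log2(3181)) = ceil(11.6353) = 12 bits


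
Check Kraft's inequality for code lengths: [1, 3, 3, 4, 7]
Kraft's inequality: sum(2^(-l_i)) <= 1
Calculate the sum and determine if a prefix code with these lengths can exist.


Sum = 2^(-1) + 2^(-3) + 2^(-3) + 2^(-4) + 2^(-7)
    = 0.5 + 0.125 + 0.125 + 0.0625 + 0.0078125
    = 105/128 = 0.8203125
Since 0.8203125 <= 1, Kraft's inequality IS satisfied.
A prefix code with these lengths CAN exist.

Kraft sum = 0.8203125. Satisfied.


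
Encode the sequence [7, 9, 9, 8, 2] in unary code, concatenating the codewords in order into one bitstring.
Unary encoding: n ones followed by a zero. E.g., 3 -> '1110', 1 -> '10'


Encode each number as n ones followed by a terminating 0:
  7 -> 11111110 (8 bits)
  9 -> 1111111110 (10 bits)
  9 -> 1111111110 (10 bits)
  8 -> 111111110 (9 bits)
  2 -> 110 (3 bits)
Total length = 8 + 10 + 10 + 9 + 3 = 40 bits.

Unary([7, 9, 9, 8, 2]) = 1111111011111111101111111110111111110110 (40 bits)


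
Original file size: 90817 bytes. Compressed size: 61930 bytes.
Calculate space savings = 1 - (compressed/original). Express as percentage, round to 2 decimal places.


ratio = compressed/original = 61930/90817 = 0.681921
savings = 1 - ratio = 1 - 0.681921 = 0.318079
as a percentage: 0.318079 * 100 = 31.81%

Space savings = 1 - 61930/90817 = 31.81%


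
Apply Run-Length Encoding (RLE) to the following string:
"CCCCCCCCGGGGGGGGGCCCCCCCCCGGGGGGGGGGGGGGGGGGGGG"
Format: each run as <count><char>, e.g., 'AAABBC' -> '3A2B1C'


Scanning runs left to right:
  i=0: run of 'C' x 8 -> '8C'
  i=8: run of 'G' x 9 -> '9G'
  i=17: run of 'C' x 9 -> '9C'
  i=26: run of 'G' x 21 -> '21G'

RLE = 8C9G9C21G


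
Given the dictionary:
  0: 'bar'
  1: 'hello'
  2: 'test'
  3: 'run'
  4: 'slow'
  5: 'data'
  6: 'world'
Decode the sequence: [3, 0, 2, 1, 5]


Look up each index in the dictionary:
  3 -> 'run'
  0 -> 'bar'
  2 -> 'test'
  1 -> 'hello'
  5 -> 'data'

Decoded: "run bar test hello data"


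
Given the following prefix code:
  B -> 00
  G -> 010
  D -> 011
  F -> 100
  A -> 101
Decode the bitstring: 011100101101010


Decoding step by step:
Bits 011 -> D
Bits 100 -> F
Bits 101 -> A
Bits 101 -> A
Bits 010 -> G


Decoded message: DFAAG


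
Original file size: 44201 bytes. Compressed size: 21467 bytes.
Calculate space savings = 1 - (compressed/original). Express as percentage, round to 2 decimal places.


ratio = compressed/original = 21467/44201 = 0.485668
savings = 1 - ratio = 1 - 0.485668 = 0.514332
as a percentage: 0.514332 * 100 = 51.43%

Space savings = 1 - 21467/44201 = 51.43%


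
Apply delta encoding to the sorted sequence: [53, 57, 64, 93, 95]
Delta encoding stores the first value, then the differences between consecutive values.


First value: 53
Deltas:
  57 - 53 = 4
  64 - 57 = 7
  93 - 64 = 29
  95 - 93 = 2


Delta encoded: [53, 4, 7, 29, 2]


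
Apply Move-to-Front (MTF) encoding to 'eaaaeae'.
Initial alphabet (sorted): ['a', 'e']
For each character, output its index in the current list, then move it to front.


MTF encoding:
'e': index 1 in ['a', 'e'] -> ['e', 'a']
'a': index 1 in ['e', 'a'] -> ['a', 'e']
'a': index 0 in ['a', 'e'] -> ['a', 'e']
'a': index 0 in ['a', 'e'] -> ['a', 'e']
'e': index 1 in ['a', 'e'] -> ['e', 'a']
'a': index 1 in ['e', 'a'] -> ['a', 'e']
'e': index 1 in ['a', 'e'] -> ['e', 'a']


Output: [1, 1, 0, 0, 1, 1, 1]


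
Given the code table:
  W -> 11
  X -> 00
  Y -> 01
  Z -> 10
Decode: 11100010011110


Decoding:
11 -> W
10 -> Z
00 -> X
10 -> Z
01 -> Y
11 -> W
10 -> Z


Result: WZXZYWZ


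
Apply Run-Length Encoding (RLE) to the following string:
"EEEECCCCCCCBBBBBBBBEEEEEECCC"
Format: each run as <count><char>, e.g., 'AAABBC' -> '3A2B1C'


Scanning runs left to right:
  i=0: run of 'E' x 4 -> '4E'
  i=4: run of 'C' x 7 -> '7C'
  i=11: run of 'B' x 8 -> '8B'
  i=19: run of 'E' x 6 -> '6E'
  i=25: run of 'C' x 3 -> '3C'

RLE = 4E7C8B6E3C


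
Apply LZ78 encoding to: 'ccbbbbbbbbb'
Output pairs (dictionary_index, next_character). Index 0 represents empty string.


LZ78 encoding steps:
Dictionary: {0: ''}
Step 1: w='' (idx 0), next='c' -> output (0, 'c'), add 'c' as idx 1
Step 2: w='c' (idx 1), next='b' -> output (1, 'b'), add 'cb' as idx 2
Step 3: w='' (idx 0), next='b' -> output (0, 'b'), add 'b' as idx 3
Step 4: w='b' (idx 3), next='b' -> output (3, 'b'), add 'bb' as idx 4
Step 5: w='bb' (idx 4), next='b' -> output (4, 'b'), add 'bbb' as idx 5
Step 6: w='bb' (idx 4), end of input -> output (4, '')


Encoded: [(0, 'c'), (1, 'b'), (0, 'b'), (3, 'b'), (4, 'b'), (4, '')]


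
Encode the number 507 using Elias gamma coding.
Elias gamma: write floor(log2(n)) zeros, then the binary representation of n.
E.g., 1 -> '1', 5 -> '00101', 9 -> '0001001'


num_bits = floor(log2(507)) + 1 = 9
leading_zeros = num_bits - 1 = 8
binary(507) = 111111011

Elias gamma(507) = '00000000' + '111111011' = 00000000111111011 (17 bits)


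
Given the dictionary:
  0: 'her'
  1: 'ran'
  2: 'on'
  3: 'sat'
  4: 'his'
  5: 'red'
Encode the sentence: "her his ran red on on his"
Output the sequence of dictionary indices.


Look up each word in the dictionary:
  'her' -> 0
  'his' -> 4
  'ran' -> 1
  'red' -> 5
  'on' -> 2
  'on' -> 2
  'his' -> 4

Encoded: [0, 4, 1, 5, 2, 2, 4]


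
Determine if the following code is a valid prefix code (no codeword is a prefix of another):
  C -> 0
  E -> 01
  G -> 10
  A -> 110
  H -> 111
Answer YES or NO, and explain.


Checking each pair (does one codeword prefix another?):
  C='0' vs E='01': prefix -- VIOLATION

NO -- this is NOT a valid prefix code. C (0) is a prefix of E (01).


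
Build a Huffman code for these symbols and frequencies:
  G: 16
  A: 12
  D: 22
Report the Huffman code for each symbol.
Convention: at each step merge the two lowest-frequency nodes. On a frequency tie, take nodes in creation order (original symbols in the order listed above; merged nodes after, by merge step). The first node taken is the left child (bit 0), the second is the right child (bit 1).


Huffman tree construction:
Step 1: Merge A(12) + G(16) = 28
Step 2: Merge D(22) + (A+G)(28) = 50
Read each symbol's code off the tree from the root (left child = 0, right child = 1).

Codes:
  G: 11 (length 2)
  A: 10 (length 2)
  D: 0 (length 1)
Average code length: 78/50 = 1.5600 bits/symbol


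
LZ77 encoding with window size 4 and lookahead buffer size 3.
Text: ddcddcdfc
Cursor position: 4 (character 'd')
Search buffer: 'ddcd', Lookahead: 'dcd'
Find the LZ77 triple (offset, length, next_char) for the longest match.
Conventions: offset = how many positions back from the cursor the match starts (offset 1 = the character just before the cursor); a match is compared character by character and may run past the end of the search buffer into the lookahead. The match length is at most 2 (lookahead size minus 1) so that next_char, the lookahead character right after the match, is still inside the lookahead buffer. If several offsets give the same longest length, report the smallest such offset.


Try each offset into the search buffer:
  offset=1 (pos 3, char 'd'): match length 1
  offset=2 (pos 2, char 'c'): match length 0
  offset=3 (pos 1, char 'd'): match length 2
  offset=4 (pos 0, char 'd'): match length 1
Longest match has length 2 at offset 3.
next_char = character at position 4 + 2 = 6 -> 'd'

Best match: offset=3, length=2 (matching 'dc' starting at position 1)
LZ77 triple: (3, 2, 'd')


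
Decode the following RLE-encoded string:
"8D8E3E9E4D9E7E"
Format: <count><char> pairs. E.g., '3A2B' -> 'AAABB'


Expanding each <count><char> pair:
  8D -> 'DDDDDDDD'
  8E -> 'EEEEEEEE'
  3E -> 'EEE'
  9E -> 'EEEEEEEEE'
  4D -> 'DDDD'
  9E -> 'EEEEEEEEE'
  7E -> 'EEEEEEE'

Decoded = DDDDDDDDEEEEEEEEEEEEEEEEEEEEDDDDEEEEEEEEEEEEEEEE


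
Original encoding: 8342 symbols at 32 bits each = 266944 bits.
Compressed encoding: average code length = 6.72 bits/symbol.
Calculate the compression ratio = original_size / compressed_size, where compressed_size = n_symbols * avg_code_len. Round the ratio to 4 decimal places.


original_size = n_symbols * orig_bits = 8342 * 32 = 266944 bits
compressed_size = n_symbols * avg_code_len = 8342 * 6.72 = 56058.24 bits
ratio = original_size / compressed_size = 266944 / 56058.24 = 4.7619

Compression ratio = 4.7619


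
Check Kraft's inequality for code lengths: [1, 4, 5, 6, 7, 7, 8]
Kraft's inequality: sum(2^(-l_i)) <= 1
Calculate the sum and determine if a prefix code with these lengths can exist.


Sum = 2^(-1) + 2^(-4) + 2^(-5) + 2^(-6) + 2^(-7) + 2^(-7) + 2^(-8)
    = 0.5 + 0.0625 + 0.03125 + 0.015625 + 0.0078125 + 0.0078125 + 0.00390625
    = 161/256 = 0.62890625
Since 0.62890625 <= 1, Kraft's inequality IS satisfied.
A prefix code with these lengths CAN exist.

Kraft sum = 0.62890625. Satisfied.


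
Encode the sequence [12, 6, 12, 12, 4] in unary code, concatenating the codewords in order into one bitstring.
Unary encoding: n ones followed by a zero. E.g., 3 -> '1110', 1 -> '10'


Encode each number as n ones followed by a terminating 0:
  12 -> 1111111111110 (13 bits)
  6 -> 1111110 (7 bits)
  12 -> 1111111111110 (13 bits)
  12 -> 1111111111110 (13 bits)
  4 -> 11110 (5 bits)
Total length = 13 + 7 + 13 + 13 + 5 = 51 bits.

Unary([12, 6, 12, 12, 4]) = 111111111111011111101111111111110111111111111011110 (51 bits)


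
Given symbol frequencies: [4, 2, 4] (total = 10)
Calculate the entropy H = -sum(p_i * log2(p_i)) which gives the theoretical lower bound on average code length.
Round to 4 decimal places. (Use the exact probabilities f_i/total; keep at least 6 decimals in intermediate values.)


Per-symbol terms -p_i * log2(p_i) with p_i = f_i/10:
  p = 4/10 = 0.400000: log2(p) = -1.321928, -p*log2(p) = 0.528771
  p = 2/10 = 0.200000: log2(p) = -2.321928, -p*log2(p) = 0.464386
  p = 4/10 = 0.400000: log2(p) = -1.321928, -p*log2(p) = 0.528771
H = 0.528771 + 0.464386 + 0.528771 = 1.521928

H = 1.5219 bits/symbol


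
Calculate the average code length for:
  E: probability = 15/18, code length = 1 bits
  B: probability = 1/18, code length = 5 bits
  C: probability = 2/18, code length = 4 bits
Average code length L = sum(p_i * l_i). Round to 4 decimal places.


Weighted contributions p_i * l_i:
  E: (15/18) * 1 = 15/18
  B: (1/18) * 5 = 5/18
  C: (2/18) * 4 = 8/18
Sum = (15 + 5 + 8)/18 = 28/18

L = 28/18 = 1.5556 bits/symbol


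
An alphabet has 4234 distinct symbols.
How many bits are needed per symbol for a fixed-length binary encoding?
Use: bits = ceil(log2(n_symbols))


log2(4234) = 12.0478
Bracket: 2^12 = 4096 < 4234 <= 2^13 = 8192
So ceil(log2(4234)) = 13

bits = ceil(log2(4234)) = ceil(12.0478) = 13 bits


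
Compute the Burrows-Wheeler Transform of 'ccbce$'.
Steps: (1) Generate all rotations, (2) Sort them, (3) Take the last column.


Rotations (sorted):
  0: $ccbce -> last char: e
  1: bce$cc -> last char: c
  2: cbce$c -> last char: c
  3: ccbce$ -> last char: $
  4: ce$ccb -> last char: b
  5: e$ccbc -> last char: c


BWT = ecc$bc


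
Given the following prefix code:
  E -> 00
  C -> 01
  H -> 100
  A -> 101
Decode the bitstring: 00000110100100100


Decoding step by step:
Bits 00 -> E
Bits 00 -> E
Bits 01 -> C
Bits 101 -> A
Bits 00 -> E
Bits 100 -> H
Bits 100 -> H


Decoded message: EECAEHH


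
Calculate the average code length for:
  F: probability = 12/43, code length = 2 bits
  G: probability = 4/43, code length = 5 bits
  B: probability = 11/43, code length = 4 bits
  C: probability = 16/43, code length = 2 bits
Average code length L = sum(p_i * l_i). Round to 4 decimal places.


Weighted contributions p_i * l_i:
  F: (12/43) * 2 = 24/43
  G: (4/43) * 5 = 20/43
  B: (11/43) * 4 = 44/43
  C: (16/43) * 2 = 32/43
Sum = (24 + 20 + 44 + 32)/43 = 120/43

L = 120/43 = 2.7907 bits/symbol


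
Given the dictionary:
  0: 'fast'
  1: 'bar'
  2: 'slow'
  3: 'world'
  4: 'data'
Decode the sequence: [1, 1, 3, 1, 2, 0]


Look up each index in the dictionary:
  1 -> 'bar'
  1 -> 'bar'
  3 -> 'world'
  1 -> 'bar'
  2 -> 'slow'
  0 -> 'fast'

Decoded: "bar bar world bar slow fast"


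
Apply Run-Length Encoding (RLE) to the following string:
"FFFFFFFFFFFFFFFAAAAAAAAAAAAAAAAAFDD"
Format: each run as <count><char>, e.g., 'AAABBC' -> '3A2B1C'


Scanning runs left to right:
  i=0: run of 'F' x 15 -> '15F'
  i=15: run of 'A' x 17 -> '17A'
  i=32: run of 'F' x 1 -> '1F'
  i=33: run of 'D' x 2 -> '2D'

RLE = 15F17A1F2D


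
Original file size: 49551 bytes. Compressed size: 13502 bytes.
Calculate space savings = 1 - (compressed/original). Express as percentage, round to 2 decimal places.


ratio = compressed/original = 13502/49551 = 0.272487
savings = 1 - ratio = 1 - 0.272487 = 0.727513
as a percentage: 0.727513 * 100 = 72.75%

Space savings = 1 - 13502/49551 = 72.75%


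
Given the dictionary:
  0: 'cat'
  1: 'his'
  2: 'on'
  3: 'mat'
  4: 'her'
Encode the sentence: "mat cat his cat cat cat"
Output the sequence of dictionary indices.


Look up each word in the dictionary:
  'mat' -> 3
  'cat' -> 0
  'his' -> 1
  'cat' -> 0
  'cat' -> 0
  'cat' -> 0

Encoded: [3, 0, 1, 0, 0, 0]


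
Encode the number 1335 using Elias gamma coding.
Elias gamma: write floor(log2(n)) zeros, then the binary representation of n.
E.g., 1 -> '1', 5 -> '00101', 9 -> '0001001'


num_bits = floor(log2(1335)) + 1 = 11
leading_zeros = num_bits - 1 = 10
binary(1335) = 10100110111

Elias gamma(1335) = '0000000000' + '10100110111' = 000000000010100110111 (21 bits)


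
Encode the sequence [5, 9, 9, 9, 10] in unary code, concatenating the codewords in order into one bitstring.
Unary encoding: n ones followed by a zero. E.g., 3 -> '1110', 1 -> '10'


Encode each number as n ones followed by a terminating 0:
  5 -> 111110 (6 bits)
  9 -> 1111111110 (10 bits)
  9 -> 1111111110 (10 bits)
  9 -> 1111111110 (10 bits)
  10 -> 11111111110 (11 bits)
Total length = 6 + 10 + 10 + 10 + 11 = 47 bits.

Unary([5, 9, 9, 9, 10]) = 11111011111111101111111110111111111011111111110 (47 bits)


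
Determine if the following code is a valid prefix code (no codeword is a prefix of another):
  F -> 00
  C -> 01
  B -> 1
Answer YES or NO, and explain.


Checking each pair (does one codeword prefix another?):
  F='00' vs C='01': no prefix
  F='00' vs B='1': no prefix
  C='01' vs F='00': no prefix
  C='01' vs B='1': no prefix
  B='1' vs F='00': no prefix
  B='1' vs C='01': no prefix
No violation found over all pairs.

YES -- this is a valid prefix code. No codeword is a prefix of any other codeword.


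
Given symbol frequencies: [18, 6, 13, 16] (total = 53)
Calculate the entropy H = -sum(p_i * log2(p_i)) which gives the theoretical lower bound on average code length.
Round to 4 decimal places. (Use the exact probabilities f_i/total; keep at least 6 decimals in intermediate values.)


Per-symbol terms -p_i * log2(p_i) with p_i = f_i/53:
  p = 18/53 = 0.339623: log2(p) = -1.557995, -p*log2(p) = 0.529131
  p = 6/53 = 0.113208: log2(p) = -3.142958, -p*log2(p) = 0.355807
  p = 13/53 = 0.245283: log2(p) = -2.027481, -p*log2(p) = 0.497307
  p = 16/53 = 0.301887: log2(p) = -1.727920, -p*log2(p) = 0.521636
H = 0.529131 + 0.355807 + 0.497307 + 0.521636 = 1.903881

H = 1.9039 bits/symbol


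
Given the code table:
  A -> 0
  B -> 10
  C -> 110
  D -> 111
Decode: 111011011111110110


Decoding:
111 -> D
0 -> A
110 -> C
111 -> D
111 -> D
10 -> B
110 -> C


Result: DACDDBC


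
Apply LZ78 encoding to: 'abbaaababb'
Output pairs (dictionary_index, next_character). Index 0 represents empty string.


LZ78 encoding steps:
Dictionary: {0: ''}
Step 1: w='' (idx 0), next='a' -> output (0, 'a'), add 'a' as idx 1
Step 2: w='' (idx 0), next='b' -> output (0, 'b'), add 'b' as idx 2
Step 3: w='b' (idx 2), next='a' -> output (2, 'a'), add 'ba' as idx 3
Step 4: w='a' (idx 1), next='a' -> output (1, 'a'), add 'aa' as idx 4
Step 5: w='ba' (idx 3), next='b' -> output (3, 'b'), add 'bab' as idx 5
Step 6: w='b' (idx 2), end of input -> output (2, '')


Encoded: [(0, 'a'), (0, 'b'), (2, 'a'), (1, 'a'), (3, 'b'), (2, '')]


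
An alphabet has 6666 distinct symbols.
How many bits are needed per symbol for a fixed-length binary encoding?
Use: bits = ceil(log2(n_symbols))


log2(6666) = 12.7026
Bracket: 2^12 = 4096 < 6666 <= 2^13 = 8192
So ceil(log2(6666)) = 13

bits = ceil(log2(6666)) = ceil(12.7026) = 13 bits


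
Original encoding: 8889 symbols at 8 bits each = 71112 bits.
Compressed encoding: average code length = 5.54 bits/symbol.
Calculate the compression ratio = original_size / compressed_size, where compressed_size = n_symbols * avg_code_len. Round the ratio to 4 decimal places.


original_size = n_symbols * orig_bits = 8889 * 8 = 71112 bits
compressed_size = n_symbols * avg_code_len = 8889 * 5.54 = 49245.06 bits
ratio = original_size / compressed_size = 71112 / 49245.06 = 1.444

Compression ratio = 1.444


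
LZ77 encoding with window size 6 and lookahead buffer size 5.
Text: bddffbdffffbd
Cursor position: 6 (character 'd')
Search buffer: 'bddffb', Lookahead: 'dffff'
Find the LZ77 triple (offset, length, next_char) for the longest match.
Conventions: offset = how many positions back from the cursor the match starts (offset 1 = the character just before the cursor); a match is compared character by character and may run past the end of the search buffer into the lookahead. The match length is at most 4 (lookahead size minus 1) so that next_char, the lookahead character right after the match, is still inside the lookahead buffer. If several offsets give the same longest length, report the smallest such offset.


Try each offset into the search buffer:
  offset=1 (pos 5, char 'b'): match length 0
  offset=2 (pos 4, char 'f'): match length 0
  offset=3 (pos 3, char 'f'): match length 0
  offset=4 (pos 2, char 'd'): match length 3
  offset=5 (pos 1, char 'd'): match length 1
  offset=6 (pos 0, char 'b'): match length 0
Longest match has length 3 at offset 4.
next_char = character at position 6 + 3 = 9 -> 'f'

Best match: offset=4, length=3 (matching 'dff' starting at position 2)
LZ77 triple: (4, 3, 'f')


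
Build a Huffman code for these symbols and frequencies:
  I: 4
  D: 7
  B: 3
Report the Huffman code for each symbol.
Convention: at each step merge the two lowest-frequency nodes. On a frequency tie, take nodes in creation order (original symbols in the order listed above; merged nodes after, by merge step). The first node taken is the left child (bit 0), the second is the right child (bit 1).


Huffman tree construction:
Step 1: Merge B(3) + I(4) = 7
Step 2: Merge D(7) + (B+I)(7) = 14
Read each symbol's code off the tree from the root (left child = 0, right child = 1).

Codes:
  I: 11 (length 2)
  D: 0 (length 1)
  B: 10 (length 2)
Average code length: 21/14 = 1.5000 bits/symbol


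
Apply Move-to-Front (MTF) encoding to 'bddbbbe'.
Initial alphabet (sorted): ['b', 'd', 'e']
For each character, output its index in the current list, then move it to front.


MTF encoding:
'b': index 0 in ['b', 'd', 'e'] -> ['b', 'd', 'e']
'd': index 1 in ['b', 'd', 'e'] -> ['d', 'b', 'e']
'd': index 0 in ['d', 'b', 'e'] -> ['d', 'b', 'e']
'b': index 1 in ['d', 'b', 'e'] -> ['b', 'd', 'e']
'b': index 0 in ['b', 'd', 'e'] -> ['b', 'd', 'e']
'b': index 0 in ['b', 'd', 'e'] -> ['b', 'd', 'e']
'e': index 2 in ['b', 'd', 'e'] -> ['e', 'b', 'd']


Output: [0, 1, 0, 1, 0, 0, 2]


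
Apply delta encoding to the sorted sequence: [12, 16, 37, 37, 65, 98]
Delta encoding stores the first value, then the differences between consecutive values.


First value: 12
Deltas:
  16 - 12 = 4
  37 - 16 = 21
  37 - 37 = 0
  65 - 37 = 28
  98 - 65 = 33


Delta encoded: [12, 4, 21, 0, 28, 33]


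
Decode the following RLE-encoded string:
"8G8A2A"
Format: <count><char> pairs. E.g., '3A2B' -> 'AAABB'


Expanding each <count><char> pair:
  8G -> 'GGGGGGGG'
  8A -> 'AAAAAAAA'
  2A -> 'AA'

Decoded = GGGGGGGGAAAAAAAAAA


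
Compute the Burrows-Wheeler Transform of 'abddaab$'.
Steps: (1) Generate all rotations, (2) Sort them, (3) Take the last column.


Rotations (sorted):
  0: $abddaab -> last char: b
  1: aab$abdd -> last char: d
  2: ab$abdda -> last char: a
  3: abddaab$ -> last char: $
  4: b$abddaa -> last char: a
  5: bddaab$a -> last char: a
  6: daab$abd -> last char: d
  7: ddaab$ab -> last char: b


BWT = bda$aadb


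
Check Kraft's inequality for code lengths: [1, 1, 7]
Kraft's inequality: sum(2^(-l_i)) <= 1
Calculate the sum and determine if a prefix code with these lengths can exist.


Sum = 2^(-1) + 2^(-1) + 2^(-7)
    = 0.5 + 0.5 + 0.0078125
    = 129/128 = 1.0078125
Since 1.0078125 > 1, Kraft's inequality is NOT satisfied.
A prefix code with these lengths CANNOT exist.

Kraft sum = 1.0078125. Not satisfied.


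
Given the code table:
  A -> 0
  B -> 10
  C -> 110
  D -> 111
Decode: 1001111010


Decoding:
10 -> B
0 -> A
111 -> D
10 -> B
10 -> B


Result: BADBB


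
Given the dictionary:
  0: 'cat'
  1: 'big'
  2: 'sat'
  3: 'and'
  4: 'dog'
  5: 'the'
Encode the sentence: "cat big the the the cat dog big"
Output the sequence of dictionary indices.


Look up each word in the dictionary:
  'cat' -> 0
  'big' -> 1
  'the' -> 5
  'the' -> 5
  'the' -> 5
  'cat' -> 0
  'dog' -> 4
  'big' -> 1

Encoded: [0, 1, 5, 5, 5, 0, 4, 1]


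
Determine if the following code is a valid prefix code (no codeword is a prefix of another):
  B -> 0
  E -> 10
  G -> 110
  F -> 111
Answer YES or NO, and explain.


Checking each pair (does one codeword prefix another?):
  B='0' vs E='10': no prefix
  B='0' vs G='110': no prefix
  B='0' vs F='111': no prefix
  E='10' vs B='0': no prefix
  E='10' vs G='110': no prefix
  E='10' vs F='111': no prefix
  G='110' vs B='0': no prefix
  G='110' vs E='10': no prefix
  G='110' vs F='111': no prefix
  F='111' vs B='0': no prefix
  F='111' vs E='10': no prefix
  F='111' vs G='110': no prefix
No violation found over all pairs.

YES -- this is a valid prefix code. No codeword is a prefix of any other codeword.


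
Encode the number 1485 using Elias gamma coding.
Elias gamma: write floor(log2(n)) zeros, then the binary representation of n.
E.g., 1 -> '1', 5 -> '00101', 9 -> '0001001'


num_bits = floor(log2(1485)) + 1 = 11
leading_zeros = num_bits - 1 = 10
binary(1485) = 10111001101

Elias gamma(1485) = '0000000000' + '10111001101' = 000000000010111001101 (21 bits)


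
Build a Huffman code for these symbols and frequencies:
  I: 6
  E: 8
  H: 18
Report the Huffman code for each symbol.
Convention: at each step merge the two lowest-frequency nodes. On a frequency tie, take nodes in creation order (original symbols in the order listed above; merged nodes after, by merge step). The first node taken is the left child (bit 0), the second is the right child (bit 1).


Huffman tree construction:
Step 1: Merge I(6) + E(8) = 14
Step 2: Merge (I+E)(14) + H(18) = 32
Read each symbol's code off the tree from the root (left child = 0, right child = 1).

Codes:
  I: 00 (length 2)
  E: 01 (length 2)
  H: 1 (length 1)
Average code length: 46/32 = 1.4375 bits/symbol


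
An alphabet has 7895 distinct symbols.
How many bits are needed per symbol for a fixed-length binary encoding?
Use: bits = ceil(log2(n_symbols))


log2(7895) = 12.9467
Bracket: 2^12 = 4096 < 7895 <= 2^13 = 8192
So ceil(log2(7895)) = 13

bits = ceil(log2(7895)) = ceil(12.9467) = 13 bits
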